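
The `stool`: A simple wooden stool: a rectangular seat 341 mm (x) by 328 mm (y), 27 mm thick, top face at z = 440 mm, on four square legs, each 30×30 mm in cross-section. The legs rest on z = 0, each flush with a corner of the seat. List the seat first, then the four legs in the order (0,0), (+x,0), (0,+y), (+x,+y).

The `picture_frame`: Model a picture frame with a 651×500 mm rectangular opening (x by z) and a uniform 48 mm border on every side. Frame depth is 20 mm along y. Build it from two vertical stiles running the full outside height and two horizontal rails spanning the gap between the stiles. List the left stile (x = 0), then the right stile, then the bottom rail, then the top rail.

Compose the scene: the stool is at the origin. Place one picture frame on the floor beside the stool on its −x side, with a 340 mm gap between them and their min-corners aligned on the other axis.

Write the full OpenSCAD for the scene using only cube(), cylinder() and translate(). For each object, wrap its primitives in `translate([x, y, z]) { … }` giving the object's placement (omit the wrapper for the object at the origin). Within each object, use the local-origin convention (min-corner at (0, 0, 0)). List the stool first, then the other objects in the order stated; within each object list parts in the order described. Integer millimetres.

translate([0, 0, 413]) cube([341, 328, 27]);
cube([30, 30, 413]);
translate([311, 0, 0]) cube([30, 30, 413]);
translate([0, 298, 0]) cube([30, 30, 413]);
translate([311, 298, 0]) cube([30, 30, 413]);
translate([-1087, 0, 0]) {
  cube([48, 20, 596]);
  translate([699, 0, 0]) cube([48, 20, 596]);
  translate([48, 0, 0]) cube([651, 20, 48]);
  translate([48, 0, 548]) cube([651, 20, 48]);
}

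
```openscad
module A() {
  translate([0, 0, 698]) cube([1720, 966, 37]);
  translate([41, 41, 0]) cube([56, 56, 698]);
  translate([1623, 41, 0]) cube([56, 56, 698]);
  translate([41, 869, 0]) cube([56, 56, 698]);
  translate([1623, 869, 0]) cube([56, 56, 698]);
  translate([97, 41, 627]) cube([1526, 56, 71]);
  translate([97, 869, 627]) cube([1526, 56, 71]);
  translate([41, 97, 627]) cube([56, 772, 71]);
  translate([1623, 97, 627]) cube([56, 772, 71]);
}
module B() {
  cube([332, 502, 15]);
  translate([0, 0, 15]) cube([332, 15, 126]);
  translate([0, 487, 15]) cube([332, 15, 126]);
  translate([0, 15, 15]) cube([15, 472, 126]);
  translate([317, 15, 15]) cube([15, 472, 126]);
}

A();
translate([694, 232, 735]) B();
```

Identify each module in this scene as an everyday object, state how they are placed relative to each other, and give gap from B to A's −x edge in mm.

A is a table. B is an open box. The open box is on top of the table, centred. The gap from the open box to the table's −x edge is 694 mm.

The open box's min-x is at 694; the table's min-x is 0; gap = 694 mm.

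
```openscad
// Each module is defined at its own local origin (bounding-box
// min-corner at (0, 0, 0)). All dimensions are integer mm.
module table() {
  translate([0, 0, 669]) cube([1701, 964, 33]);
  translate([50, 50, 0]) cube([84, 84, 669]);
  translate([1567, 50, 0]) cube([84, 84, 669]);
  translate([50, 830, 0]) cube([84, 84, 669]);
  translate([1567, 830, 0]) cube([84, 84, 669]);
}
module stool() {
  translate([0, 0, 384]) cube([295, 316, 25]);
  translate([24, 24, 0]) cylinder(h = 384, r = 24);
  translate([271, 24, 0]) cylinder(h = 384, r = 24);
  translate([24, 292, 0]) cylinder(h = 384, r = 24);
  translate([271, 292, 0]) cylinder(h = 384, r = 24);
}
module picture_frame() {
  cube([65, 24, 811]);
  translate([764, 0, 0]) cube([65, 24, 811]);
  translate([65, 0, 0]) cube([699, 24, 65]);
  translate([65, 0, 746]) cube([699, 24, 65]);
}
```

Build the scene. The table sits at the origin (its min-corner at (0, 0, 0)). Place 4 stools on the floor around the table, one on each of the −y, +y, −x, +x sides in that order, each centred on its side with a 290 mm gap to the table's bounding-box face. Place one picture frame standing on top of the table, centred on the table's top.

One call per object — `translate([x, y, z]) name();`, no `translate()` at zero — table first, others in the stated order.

table();
translate([703, -606, 0]) stool();
translate([703, 1254, 0]) stool();
translate([-585, 324, 0]) stool();
translate([1991, 324, 0]) stool();
translate([436, 470, 702]) picture_frame();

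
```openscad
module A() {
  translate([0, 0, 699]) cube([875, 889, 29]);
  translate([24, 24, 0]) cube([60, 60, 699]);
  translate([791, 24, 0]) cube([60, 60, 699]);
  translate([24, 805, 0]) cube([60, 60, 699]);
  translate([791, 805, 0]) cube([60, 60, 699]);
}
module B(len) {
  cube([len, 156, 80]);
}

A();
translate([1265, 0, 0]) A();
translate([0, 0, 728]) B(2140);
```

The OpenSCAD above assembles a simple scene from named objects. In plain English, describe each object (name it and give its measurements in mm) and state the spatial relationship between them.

A is a table: top 875 mm (x) × 889 mm (y), 29 mm thick, upper face at z = 728 mm, on four 60×60 mm square legs, each inset 24 mm from the nearest pair of top edges, running from z = 0 to the bottom of the top.

B is a rectangular beam 2140 mm long (x), 156 mm deep (y), 80 mm thick (z).

The beam spans the tops of two tables placed 390 mm apart, resting at z = 728 mm.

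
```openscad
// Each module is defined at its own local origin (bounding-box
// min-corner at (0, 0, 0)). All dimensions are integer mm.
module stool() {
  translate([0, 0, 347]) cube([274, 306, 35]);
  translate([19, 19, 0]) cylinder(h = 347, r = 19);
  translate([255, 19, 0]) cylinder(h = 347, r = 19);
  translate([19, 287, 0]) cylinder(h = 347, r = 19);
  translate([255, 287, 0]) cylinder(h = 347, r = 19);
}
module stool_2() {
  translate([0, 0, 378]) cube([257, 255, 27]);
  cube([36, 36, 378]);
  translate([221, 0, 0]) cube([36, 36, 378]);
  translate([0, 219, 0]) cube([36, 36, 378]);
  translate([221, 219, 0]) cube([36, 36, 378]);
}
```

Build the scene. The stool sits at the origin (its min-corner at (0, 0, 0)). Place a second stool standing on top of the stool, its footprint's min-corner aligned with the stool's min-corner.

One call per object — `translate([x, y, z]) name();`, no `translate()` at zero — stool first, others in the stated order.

stool();
translate([0, 0, 382]) stool_2();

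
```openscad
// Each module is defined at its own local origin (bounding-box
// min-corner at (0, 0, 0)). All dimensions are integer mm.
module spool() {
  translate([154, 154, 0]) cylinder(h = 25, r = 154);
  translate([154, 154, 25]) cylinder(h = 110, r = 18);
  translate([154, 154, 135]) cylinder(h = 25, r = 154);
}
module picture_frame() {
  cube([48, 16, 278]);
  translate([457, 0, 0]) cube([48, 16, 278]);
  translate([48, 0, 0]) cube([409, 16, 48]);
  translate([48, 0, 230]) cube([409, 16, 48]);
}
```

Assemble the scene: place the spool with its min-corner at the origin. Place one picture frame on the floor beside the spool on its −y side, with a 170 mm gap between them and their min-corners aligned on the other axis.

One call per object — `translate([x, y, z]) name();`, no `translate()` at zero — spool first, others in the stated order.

spool();
translate([0, -186, 0]) picture_frame();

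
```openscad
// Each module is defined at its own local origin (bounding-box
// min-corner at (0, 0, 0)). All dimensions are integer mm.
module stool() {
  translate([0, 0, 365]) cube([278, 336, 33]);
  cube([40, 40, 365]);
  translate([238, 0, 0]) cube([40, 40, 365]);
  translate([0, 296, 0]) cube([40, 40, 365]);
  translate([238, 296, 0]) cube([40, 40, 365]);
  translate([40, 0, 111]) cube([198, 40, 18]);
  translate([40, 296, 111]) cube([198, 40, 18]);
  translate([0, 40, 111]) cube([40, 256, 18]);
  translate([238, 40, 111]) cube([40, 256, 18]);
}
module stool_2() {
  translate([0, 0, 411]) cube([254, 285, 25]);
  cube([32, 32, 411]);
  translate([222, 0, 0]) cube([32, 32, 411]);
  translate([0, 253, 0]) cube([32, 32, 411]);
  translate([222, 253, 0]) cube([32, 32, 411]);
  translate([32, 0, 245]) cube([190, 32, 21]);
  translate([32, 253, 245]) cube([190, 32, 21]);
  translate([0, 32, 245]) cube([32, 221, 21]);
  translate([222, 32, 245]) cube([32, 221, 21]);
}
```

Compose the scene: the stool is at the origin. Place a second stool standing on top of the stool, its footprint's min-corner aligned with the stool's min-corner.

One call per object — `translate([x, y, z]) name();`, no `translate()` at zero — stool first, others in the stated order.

stool();
translate([0, 0, 398]) stool_2();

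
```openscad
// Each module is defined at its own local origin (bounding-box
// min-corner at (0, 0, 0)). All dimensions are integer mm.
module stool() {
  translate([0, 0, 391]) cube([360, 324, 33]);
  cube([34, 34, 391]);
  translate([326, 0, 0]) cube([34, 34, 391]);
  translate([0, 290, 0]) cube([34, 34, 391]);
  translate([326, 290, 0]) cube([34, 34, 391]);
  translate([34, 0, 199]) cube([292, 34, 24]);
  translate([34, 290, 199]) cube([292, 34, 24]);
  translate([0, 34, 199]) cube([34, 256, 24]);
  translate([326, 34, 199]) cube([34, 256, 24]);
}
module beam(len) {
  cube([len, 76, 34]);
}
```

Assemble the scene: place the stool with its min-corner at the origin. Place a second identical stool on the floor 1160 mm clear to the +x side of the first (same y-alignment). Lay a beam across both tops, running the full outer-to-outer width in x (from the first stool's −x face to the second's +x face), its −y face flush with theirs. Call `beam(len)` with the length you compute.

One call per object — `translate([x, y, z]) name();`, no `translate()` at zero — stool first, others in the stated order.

stool();
translate([1520, 0, 0]) stool();
translate([0, 0, 424]) beam(1880);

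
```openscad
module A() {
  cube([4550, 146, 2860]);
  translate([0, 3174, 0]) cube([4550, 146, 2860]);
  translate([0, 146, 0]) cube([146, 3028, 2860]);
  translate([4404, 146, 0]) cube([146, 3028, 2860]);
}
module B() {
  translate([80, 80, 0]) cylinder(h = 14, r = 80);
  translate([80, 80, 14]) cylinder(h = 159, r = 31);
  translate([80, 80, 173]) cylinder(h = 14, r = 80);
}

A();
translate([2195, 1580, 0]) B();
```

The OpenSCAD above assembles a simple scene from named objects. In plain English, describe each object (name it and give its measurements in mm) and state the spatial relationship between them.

A is a box-shaped house frame (walls only): outside footprint 4550×3320 mm, wall height 2860 mm, wall thickness 146 mm. The two y-facing walls run the full x-width; the two x-facing walls fit between the inner faces of the y-facing walls.

B is a spool: two coaxial disc flanges of radius 80 mm and thickness 14 mm, joined by a core cylinder of radius 31 mm and height 159 mm. The lower flange rests on z = 0 and the three cylinders share a vertical axis.

The spool sits inside the house frame, centred.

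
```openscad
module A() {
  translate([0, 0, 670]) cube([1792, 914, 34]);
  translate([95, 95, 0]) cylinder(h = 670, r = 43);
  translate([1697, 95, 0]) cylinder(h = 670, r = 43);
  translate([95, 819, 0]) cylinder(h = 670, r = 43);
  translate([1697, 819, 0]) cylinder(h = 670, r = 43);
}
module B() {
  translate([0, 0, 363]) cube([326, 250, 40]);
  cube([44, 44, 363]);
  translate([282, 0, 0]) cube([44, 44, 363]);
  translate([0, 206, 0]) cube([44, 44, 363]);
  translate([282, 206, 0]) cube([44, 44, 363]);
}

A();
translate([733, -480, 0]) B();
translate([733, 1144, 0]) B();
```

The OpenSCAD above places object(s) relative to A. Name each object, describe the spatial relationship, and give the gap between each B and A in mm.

A is a table. B is a stool. Two stools sit around the table at the −y, +y sides. The gap between each stool and the table is 230 mm.

Each stool's nearest face is 230 mm from the table's bounding box.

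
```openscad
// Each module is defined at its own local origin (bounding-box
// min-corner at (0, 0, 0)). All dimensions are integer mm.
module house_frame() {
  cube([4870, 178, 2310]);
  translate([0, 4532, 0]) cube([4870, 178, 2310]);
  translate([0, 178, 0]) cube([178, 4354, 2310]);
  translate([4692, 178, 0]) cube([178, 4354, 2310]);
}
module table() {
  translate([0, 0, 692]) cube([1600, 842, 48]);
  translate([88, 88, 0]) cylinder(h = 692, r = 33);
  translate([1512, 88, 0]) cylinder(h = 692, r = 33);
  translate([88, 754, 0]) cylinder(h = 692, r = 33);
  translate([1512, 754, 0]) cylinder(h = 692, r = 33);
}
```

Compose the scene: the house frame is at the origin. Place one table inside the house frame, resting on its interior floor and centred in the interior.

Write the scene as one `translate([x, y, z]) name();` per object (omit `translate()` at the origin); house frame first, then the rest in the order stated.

house_frame();
translate([1635, 1934, 0]) table();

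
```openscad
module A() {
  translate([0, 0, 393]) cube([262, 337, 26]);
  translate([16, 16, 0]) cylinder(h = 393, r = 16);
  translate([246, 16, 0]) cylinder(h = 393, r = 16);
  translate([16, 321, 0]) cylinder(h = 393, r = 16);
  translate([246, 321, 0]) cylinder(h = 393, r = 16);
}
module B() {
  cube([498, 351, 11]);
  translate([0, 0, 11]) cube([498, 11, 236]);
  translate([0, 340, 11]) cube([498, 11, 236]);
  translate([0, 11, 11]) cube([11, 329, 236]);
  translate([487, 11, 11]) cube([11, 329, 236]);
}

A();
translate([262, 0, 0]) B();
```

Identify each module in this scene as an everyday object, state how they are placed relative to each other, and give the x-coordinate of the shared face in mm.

The stool's +x face and the open box's −x face are both at x = 262 mm.

A is a stool. B is an open box. The open box is against the stool's +x side, with their −y faces flush. The x-coordinate of the shared face is 262 mm.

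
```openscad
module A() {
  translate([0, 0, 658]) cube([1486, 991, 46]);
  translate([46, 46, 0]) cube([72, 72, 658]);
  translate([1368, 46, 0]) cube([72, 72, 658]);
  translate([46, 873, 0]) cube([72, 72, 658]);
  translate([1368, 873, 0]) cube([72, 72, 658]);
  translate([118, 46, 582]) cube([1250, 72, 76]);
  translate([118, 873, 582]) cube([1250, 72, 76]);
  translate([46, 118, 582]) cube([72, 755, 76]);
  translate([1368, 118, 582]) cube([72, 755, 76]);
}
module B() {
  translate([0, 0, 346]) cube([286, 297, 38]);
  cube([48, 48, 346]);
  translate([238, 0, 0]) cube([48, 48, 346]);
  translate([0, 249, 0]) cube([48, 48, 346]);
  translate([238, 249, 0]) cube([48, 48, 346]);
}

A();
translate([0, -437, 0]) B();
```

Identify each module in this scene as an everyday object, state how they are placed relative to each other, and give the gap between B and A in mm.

The stool's nearest face is 140 mm from the table's −y face.

A is a table. B is a stool. The stool is on the floor beside the table on its −y side. The gap between the stool and the table is 140 mm.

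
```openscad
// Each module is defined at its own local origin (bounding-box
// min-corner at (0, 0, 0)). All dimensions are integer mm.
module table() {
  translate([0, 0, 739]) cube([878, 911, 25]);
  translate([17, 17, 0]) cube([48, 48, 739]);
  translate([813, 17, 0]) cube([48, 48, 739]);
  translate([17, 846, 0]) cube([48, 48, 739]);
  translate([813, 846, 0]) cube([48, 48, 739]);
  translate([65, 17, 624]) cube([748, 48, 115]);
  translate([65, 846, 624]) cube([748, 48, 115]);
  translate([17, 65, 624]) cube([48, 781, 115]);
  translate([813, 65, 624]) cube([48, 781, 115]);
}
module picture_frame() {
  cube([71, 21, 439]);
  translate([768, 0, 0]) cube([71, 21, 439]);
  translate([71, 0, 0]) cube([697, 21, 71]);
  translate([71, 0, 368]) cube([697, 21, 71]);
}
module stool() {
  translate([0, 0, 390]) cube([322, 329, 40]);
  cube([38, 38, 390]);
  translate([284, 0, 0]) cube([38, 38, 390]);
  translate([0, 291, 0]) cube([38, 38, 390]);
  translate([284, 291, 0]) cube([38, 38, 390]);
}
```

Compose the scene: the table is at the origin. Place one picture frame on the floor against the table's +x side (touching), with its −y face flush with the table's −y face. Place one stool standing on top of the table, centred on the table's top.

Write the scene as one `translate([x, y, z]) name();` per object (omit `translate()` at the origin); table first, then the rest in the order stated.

table();
translate([878, 0, 0]) picture_frame();
translate([278, 291, 764]) stool();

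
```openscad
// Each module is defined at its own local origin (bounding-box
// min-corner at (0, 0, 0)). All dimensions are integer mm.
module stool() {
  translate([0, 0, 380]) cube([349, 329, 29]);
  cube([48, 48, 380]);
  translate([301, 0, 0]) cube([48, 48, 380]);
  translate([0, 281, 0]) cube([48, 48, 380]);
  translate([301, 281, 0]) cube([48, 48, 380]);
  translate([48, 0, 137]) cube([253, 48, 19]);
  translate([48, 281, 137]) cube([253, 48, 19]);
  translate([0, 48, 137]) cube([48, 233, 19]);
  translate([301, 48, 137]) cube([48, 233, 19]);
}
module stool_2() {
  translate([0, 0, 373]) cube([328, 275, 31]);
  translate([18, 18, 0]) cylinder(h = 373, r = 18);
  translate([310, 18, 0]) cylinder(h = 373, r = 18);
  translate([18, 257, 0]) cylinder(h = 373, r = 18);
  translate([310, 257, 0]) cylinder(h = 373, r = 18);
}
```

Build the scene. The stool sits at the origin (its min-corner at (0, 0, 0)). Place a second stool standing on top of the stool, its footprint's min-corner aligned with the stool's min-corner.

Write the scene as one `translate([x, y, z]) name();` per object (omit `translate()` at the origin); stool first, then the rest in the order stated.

stool();
translate([0, 0, 409]) stool_2();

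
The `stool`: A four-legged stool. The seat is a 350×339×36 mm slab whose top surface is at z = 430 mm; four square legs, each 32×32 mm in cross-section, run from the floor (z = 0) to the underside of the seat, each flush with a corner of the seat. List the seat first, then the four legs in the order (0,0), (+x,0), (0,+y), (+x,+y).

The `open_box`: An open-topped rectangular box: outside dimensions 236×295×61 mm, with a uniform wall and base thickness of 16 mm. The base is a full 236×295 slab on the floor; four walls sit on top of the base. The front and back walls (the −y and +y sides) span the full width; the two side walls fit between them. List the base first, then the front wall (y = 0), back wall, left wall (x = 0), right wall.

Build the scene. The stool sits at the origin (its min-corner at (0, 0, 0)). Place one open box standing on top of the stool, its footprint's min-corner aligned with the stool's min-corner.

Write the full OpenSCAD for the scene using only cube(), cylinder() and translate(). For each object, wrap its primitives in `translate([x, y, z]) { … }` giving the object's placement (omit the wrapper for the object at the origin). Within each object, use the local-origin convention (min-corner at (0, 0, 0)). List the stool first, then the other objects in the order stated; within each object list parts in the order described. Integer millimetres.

translate([0, 0, 394]) cube([350, 339, 36]);
cube([32, 32, 394]);
translate([318, 0, 0]) cube([32, 32, 394]);
translate([0, 307, 0]) cube([32, 32, 394]);
translate([318, 307, 0]) cube([32, 32, 394]);
translate([0, 0, 430]) {
  cube([236, 295, 16]);
  translate([0, 0, 16]) cube([236, 16, 45]);
  translate([0, 279, 16]) cube([236, 16, 45]);
  translate([0, 16, 16]) cube([16, 263, 45]);
  translate([220, 16, 16]) cube([16, 263, 45]);
}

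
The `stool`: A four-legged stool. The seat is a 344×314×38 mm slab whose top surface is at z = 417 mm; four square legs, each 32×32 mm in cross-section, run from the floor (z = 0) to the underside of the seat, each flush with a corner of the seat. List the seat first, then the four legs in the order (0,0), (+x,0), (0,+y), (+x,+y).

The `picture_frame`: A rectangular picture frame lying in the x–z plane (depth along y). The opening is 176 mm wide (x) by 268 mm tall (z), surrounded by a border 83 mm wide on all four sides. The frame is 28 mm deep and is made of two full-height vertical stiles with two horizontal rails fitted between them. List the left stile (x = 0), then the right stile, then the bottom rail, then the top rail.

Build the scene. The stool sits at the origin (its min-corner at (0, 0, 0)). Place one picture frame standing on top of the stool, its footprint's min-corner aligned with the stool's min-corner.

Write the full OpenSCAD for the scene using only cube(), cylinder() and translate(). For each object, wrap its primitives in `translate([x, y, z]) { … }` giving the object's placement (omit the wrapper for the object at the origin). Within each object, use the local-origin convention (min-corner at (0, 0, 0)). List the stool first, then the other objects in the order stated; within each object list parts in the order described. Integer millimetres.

translate([0, 0, 379]) cube([344, 314, 38]);
cube([32, 32, 379]);
translate([312, 0, 0]) cube([32, 32, 379]);
translate([0, 282, 0]) cube([32, 32, 379]);
translate([312, 282, 0]) cube([32, 32, 379]);
translate([0, 0, 417]) {
  cube([83, 28, 434]);
  translate([259, 0, 0]) cube([83, 28, 434]);
  translate([83, 0, 0]) cube([176, 28, 83]);
  translate([83, 0, 351]) cube([176, 28, 83]);
}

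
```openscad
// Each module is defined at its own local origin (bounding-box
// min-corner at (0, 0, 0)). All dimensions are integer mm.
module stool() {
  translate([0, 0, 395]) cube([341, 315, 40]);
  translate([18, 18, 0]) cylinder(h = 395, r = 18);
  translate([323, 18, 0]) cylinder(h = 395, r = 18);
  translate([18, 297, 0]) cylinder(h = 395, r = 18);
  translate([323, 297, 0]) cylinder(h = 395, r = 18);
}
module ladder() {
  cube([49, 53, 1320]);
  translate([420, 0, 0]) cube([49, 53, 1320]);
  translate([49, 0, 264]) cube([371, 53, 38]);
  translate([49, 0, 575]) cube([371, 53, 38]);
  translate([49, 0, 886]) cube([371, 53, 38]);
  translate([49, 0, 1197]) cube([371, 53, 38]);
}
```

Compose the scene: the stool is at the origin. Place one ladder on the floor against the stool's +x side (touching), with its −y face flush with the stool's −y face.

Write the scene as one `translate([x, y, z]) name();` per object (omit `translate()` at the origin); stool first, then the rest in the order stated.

stool();
translate([341, 0, 0]) ladder();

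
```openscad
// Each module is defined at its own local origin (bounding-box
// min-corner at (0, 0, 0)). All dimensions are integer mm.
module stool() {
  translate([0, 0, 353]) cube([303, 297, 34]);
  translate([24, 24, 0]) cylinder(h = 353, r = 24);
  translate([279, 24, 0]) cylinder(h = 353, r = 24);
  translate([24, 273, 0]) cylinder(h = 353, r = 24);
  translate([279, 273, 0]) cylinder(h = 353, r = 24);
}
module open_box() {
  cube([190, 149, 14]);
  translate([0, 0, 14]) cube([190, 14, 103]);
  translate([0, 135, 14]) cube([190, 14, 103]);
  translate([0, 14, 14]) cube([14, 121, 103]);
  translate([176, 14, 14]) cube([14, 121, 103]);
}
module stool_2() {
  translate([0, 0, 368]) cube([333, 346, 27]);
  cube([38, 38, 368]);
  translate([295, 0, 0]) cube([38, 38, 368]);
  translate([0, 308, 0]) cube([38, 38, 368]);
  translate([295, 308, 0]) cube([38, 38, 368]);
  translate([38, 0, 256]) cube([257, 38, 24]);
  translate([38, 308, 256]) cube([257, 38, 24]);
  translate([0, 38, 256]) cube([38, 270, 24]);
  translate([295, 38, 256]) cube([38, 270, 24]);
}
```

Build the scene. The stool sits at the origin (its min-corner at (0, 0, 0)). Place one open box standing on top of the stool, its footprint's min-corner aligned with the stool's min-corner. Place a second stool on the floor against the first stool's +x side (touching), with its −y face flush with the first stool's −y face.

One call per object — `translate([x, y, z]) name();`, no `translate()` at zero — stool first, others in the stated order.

stool();
translate([0, 0, 387]) open_box();
translate([303, 0, 0]) stool_2();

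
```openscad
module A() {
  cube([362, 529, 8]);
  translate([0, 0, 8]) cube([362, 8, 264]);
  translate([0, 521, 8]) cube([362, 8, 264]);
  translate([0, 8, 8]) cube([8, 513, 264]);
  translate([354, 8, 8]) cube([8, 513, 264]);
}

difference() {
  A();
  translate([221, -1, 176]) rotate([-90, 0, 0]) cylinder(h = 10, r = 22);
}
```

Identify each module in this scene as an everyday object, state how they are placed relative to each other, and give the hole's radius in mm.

The subtracted cylinder has r = 22 mm.

A is an open box. The open box has a circular hole through its front wall. The hole's radius is 22 mm.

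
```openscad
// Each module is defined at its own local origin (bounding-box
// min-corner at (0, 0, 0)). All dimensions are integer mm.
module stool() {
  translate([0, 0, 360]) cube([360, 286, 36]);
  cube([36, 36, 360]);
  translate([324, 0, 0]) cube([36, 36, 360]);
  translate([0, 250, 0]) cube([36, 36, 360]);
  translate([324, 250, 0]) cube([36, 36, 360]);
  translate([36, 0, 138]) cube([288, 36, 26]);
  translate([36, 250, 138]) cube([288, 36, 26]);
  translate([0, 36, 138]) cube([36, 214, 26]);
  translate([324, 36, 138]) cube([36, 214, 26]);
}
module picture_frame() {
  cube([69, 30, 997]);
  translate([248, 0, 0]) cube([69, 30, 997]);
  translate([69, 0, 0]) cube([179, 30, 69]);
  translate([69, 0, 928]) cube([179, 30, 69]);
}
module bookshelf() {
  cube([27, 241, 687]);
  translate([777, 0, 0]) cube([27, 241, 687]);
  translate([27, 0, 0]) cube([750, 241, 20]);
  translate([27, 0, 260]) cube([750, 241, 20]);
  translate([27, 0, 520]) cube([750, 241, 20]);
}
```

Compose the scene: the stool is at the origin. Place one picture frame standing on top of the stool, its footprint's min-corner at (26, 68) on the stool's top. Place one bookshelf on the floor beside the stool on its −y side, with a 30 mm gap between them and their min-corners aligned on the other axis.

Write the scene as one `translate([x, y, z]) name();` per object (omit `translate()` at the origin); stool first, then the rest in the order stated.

stool();
translate([26, 68, 396]) picture_frame();
translate([0, -271, 0]) bookshelf();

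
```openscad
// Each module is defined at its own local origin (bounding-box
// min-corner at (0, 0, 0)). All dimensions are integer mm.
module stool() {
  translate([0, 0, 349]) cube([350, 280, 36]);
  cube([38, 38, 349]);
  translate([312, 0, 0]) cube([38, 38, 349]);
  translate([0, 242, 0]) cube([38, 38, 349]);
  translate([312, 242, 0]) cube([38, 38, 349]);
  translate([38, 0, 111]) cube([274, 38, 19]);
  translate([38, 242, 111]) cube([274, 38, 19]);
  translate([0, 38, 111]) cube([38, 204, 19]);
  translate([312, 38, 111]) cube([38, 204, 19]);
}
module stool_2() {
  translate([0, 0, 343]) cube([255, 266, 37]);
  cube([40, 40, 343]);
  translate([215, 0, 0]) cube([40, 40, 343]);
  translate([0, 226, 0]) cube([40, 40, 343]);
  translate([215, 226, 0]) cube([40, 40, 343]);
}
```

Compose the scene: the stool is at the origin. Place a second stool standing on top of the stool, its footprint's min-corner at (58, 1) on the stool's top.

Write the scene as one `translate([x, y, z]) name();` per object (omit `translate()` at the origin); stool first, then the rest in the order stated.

stool();
translate([58, 1, 385]) stool_2();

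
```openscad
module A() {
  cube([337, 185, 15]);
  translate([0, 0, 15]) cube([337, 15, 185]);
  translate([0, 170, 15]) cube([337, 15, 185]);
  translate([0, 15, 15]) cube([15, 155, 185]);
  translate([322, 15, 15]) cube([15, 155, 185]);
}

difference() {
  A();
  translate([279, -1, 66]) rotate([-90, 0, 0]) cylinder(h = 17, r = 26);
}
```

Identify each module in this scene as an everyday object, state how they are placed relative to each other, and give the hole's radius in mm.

The subtracted cylinder has r = 26 mm.

A is an open box. The open box has a circular hole through its front wall. The hole's radius is 26 mm.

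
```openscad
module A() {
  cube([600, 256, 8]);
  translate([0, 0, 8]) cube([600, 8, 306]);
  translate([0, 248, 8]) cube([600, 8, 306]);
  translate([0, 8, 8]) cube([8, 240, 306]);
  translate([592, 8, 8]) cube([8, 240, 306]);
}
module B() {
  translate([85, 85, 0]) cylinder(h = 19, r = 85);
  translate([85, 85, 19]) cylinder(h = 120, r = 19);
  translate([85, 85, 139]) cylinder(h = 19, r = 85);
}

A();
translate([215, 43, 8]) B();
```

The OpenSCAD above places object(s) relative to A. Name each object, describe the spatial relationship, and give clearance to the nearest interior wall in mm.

A is an open box. B is a spool. The spool sits inside the open box, centred. The clearance to the nearest interior wall is 35 mm.

Clearances: x = 207, y = 35; minimum 35 mm.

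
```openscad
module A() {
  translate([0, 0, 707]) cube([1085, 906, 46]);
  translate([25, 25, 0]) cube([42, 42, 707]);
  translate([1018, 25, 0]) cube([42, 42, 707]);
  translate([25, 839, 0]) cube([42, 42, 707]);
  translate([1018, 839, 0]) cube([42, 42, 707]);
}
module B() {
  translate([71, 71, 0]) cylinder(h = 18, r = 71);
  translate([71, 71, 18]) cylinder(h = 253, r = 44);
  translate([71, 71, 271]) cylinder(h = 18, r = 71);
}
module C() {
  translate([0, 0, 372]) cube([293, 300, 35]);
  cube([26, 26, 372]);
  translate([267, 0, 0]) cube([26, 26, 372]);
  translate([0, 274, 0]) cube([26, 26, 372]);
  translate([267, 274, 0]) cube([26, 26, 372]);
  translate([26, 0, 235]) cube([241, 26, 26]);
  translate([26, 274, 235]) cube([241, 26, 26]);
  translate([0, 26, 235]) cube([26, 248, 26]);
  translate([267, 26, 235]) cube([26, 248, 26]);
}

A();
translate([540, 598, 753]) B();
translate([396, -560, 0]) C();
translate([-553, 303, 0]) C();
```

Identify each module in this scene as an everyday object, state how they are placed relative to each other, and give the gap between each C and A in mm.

Each stool's nearest face is 260 mm from the table's bounding box.

A is a table. B is a spool. C is a stool. The spool is on top of the table. Two stools sit around the table at the −y, −x sides. The gap between each stool and the table is 260 mm.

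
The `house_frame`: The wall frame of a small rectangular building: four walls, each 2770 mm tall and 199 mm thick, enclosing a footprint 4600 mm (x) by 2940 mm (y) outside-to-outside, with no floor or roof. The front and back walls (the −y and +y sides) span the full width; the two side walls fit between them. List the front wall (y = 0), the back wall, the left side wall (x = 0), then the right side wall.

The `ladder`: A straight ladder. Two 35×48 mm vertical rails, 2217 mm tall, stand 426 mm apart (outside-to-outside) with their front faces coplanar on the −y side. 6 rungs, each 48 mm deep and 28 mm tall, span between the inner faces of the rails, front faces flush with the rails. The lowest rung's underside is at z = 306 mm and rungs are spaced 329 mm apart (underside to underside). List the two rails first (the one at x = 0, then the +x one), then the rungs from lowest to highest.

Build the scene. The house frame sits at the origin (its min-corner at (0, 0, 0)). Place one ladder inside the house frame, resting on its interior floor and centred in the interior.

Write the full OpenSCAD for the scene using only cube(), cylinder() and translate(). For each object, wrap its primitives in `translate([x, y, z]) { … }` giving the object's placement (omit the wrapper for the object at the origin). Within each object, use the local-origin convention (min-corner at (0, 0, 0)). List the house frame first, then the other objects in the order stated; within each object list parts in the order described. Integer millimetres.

cube([4600, 199, 2770]);
translate([0, 2741, 0]) cube([4600, 199, 2770]);
translate([0, 199, 0]) cube([199, 2542, 2770]);
translate([4401, 199, 0]) cube([199, 2542, 2770]);
translate([2087, 1446, 0]) {
  cube([35, 48, 2217]);
  translate([391, 0, 0]) cube([35, 48, 2217]);
  translate([35, 0, 306]) cube([356, 48, 28]);
  translate([35, 0, 635]) cube([356, 48, 28]);
  translate([35, 0, 964]) cube([356, 48, 28]);
  translate([35, 0, 1293]) cube([356, 48, 28]);
  translate([35, 0, 1622]) cube([356, 48, 28]);
  translate([35, 0, 1951]) cube([356, 48, 28]);
}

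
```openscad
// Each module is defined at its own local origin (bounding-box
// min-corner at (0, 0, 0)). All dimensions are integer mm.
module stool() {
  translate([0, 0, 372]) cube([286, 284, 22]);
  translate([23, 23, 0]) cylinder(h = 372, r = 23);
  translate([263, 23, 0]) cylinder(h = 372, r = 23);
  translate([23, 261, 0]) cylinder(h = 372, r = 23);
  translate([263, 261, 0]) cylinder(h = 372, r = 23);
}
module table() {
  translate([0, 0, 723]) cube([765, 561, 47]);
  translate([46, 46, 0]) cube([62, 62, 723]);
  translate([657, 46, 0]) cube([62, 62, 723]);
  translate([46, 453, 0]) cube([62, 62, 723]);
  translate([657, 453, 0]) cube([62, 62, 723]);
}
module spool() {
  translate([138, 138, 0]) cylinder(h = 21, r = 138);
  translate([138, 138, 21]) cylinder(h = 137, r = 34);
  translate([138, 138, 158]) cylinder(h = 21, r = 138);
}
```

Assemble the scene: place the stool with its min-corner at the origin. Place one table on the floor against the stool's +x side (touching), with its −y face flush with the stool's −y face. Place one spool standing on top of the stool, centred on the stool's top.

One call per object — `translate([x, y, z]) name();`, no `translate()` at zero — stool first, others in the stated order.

stool();
translate([286, 0, 0]) table();
translate([5, 4, 394]) spool();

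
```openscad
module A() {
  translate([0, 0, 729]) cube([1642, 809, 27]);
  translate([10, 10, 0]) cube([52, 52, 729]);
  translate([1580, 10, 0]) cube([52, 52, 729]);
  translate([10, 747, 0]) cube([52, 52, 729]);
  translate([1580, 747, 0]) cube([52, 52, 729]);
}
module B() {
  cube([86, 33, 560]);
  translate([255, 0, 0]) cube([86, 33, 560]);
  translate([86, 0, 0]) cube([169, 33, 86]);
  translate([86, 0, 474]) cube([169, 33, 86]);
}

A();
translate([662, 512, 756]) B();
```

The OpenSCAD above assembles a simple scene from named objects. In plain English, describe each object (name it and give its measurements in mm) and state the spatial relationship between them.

A is a table: top 1642 mm (x) × 809 mm (y), 27 mm thick, upper face at z = 756 mm, on four 52×52 mm square legs, each inset 10 mm from the nearest pair of top edges, running from z = 0 to the bottom of the top.

B is a picture frame with a 169×388 mm rectangular opening (x by z) and a uniform 86 mm border on every side. Frame depth is 33 mm along y. It is built from two vertical stiles running the full outside height and two horizontal rails spanning the gap between the stiles.

The picture frame is on top of the table.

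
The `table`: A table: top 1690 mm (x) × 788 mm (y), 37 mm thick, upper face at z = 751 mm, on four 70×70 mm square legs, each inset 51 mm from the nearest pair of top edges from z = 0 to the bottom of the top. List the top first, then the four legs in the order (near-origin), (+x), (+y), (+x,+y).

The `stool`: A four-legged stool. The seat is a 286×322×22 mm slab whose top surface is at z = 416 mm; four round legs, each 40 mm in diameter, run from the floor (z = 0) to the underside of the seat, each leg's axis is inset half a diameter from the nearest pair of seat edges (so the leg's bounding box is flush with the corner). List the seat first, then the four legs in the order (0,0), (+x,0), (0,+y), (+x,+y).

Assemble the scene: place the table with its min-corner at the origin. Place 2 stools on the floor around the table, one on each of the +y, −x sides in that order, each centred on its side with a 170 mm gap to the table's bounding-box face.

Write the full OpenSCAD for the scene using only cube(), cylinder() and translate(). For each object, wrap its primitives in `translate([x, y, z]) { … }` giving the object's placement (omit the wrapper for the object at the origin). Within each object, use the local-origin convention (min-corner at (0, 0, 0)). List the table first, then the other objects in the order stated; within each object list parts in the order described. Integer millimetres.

translate([0, 0, 714]) cube([1690, 788, 37]);
translate([51, 51, 0]) cube([70, 70, 714]);
translate([1569, 51, 0]) cube([70, 70, 714]);
translate([51, 667, 0]) cube([70, 70, 714]);
translate([1569, 667, 0]) cube([70, 70, 714]);
translate([702, 958, 0]) {
  translate([0, 0, 394]) cube([286, 322, 22]);
  translate([20, 20, 0]) cylinder(h = 394, r = 20);
  translate([266, 20, 0]) cylinder(h = 394, r = 20);
  translate([20, 302, 0]) cylinder(h = 394, r = 20);
  translate([266, 302, 0]) cylinder(h = 394, r = 20);
}
translate([-456, 233, 0]) {
  translate([0, 0, 394]) cube([286, 322, 22]);
  translate([20, 20, 0]) cylinder(h = 394, r = 20);
  translate([266, 20, 0]) cylinder(h = 394, r = 20);
  translate([20, 302, 0]) cylinder(h = 394, r = 20);
  translate([266, 302, 0]) cylinder(h = 394, r = 20);
}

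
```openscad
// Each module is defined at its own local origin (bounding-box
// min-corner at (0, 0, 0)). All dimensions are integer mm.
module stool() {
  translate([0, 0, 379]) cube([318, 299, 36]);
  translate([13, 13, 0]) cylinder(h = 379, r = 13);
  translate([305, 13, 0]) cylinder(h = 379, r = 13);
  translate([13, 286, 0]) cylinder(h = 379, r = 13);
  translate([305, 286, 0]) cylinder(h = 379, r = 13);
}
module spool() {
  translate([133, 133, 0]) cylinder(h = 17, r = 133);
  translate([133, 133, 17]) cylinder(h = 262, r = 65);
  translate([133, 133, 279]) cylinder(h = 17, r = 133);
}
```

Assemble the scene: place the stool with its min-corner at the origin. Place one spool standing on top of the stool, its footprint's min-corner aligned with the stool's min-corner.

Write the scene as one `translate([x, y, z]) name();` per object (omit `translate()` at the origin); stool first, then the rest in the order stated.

stool();
translate([0, 0, 415]) spool();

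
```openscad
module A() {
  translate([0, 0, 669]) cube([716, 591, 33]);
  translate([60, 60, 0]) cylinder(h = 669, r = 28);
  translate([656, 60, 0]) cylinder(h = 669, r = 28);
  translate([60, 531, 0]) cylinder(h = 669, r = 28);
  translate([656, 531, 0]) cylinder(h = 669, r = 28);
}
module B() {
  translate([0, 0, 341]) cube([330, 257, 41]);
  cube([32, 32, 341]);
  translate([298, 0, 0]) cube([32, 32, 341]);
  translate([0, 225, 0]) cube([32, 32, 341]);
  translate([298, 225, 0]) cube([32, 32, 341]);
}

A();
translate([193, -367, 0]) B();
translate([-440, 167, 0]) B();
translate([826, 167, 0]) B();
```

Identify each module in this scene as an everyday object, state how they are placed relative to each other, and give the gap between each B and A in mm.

A is a table. B is a stool. Three stools sit around the table at the −y, −x, +x sides. The gap between each stool and the table is 110 mm.

Each stool's nearest face is 110 mm from the table's bounding box.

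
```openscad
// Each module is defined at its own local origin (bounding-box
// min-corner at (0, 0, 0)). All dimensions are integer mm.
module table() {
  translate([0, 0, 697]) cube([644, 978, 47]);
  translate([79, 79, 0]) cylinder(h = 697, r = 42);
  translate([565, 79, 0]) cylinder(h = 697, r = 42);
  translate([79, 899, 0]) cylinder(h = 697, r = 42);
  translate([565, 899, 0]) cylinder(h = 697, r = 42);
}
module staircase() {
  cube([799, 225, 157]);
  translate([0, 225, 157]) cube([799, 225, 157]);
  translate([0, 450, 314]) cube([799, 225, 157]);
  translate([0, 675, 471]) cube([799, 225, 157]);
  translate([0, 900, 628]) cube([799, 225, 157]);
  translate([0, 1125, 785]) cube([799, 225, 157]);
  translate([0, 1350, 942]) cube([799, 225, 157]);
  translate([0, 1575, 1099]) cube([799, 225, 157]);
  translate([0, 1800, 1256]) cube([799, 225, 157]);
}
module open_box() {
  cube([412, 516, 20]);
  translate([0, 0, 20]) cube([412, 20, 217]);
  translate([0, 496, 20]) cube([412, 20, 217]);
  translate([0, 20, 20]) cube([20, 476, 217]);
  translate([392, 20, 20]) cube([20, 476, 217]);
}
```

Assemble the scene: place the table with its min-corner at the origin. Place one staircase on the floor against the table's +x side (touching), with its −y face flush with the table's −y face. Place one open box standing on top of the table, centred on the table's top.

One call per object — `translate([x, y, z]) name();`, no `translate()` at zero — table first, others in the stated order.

table();
translate([644, 0, 0]) staircase();
translate([116, 231, 744]) open_box();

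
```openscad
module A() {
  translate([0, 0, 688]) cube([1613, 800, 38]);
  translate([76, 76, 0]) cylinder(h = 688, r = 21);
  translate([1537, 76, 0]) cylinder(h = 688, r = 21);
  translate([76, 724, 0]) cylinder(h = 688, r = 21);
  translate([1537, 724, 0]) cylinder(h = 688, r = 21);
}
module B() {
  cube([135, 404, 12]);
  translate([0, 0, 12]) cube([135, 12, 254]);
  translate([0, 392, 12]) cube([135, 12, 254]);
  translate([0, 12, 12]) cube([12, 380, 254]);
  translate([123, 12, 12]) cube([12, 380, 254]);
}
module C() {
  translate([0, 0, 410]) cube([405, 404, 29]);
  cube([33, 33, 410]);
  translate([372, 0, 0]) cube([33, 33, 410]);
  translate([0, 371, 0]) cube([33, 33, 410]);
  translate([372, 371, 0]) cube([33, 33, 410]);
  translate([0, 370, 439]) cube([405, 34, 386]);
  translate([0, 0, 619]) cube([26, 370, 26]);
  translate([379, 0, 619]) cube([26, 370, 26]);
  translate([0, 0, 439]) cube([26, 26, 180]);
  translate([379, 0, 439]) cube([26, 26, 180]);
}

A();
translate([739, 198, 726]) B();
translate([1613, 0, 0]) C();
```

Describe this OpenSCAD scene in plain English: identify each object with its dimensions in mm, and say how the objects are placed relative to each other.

A is a table with a 1613×800 mm rectangular top, 38 mm thick, top surface at z = 726 mm, supported by four round legs of 42 mm diameter, each leg's bounding box inset 55 mm from the nearest pair of top edges, running from the floor.

B is an open storage box with external size 135×404×266 mm and wall thickness 12 mm (the base is also 12 mm thick). The base covers the whole footprint; the four walls stand on the base, with the y-facing walls full-width and the x-facing walls fitting between their inner faces.

C is a chair: 405×404 mm seat, 29 mm thick, top at z = 439 mm, on four 33 mm square corner legs flush with the seat edges. A 34 mm thick backrest slab spans the full seat width, extending 386 mm above the seat top, its back face flush with the seat's +y edge. Two armrests of 26×26 mm section run along each side from the seat's front edge to the front of the backrest, top faces 206 mm above the seat top and outer faces flush with the seat's x-edges; a 26×26 mm post under the front of each armrest stands on the seat at the front corner.

The open box is on top of the table, centred. The chair is against the table's +x side, with their −y faces flush.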